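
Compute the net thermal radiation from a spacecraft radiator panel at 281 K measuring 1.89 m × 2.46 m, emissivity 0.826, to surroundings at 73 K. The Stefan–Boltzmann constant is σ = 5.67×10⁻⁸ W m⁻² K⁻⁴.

Q ≈ 1350 W

A = 1.89 × 2.46 = 4.65 m².
Q = εσA(T⁴ − T_s⁴). T⁴ − T_s⁴ = (281)⁴ − (73)⁴ = 6.23×10^9 − 2.84×10^7 = 6.21×10^9 K⁴.
Q = 0.826 × 5.67×10⁻⁸ × 4.65 × 6.21×10^9 = 1350 W.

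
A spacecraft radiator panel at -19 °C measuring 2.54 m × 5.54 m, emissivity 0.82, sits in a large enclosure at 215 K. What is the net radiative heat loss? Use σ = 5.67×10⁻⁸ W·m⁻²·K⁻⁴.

Q ≈ 1330 W

A = 2.54 × 5.54 = 14.1 m².
Convert: -19 °C = 254 K.
Q = εσA(T⁴ − T_s⁴). T⁴ − T_s⁴ = (254)⁴ − (215)⁴ = 4.16×10^9 − 2.14×10^9 = 2.03×10^9 K⁴.
Q = 0.82 × 5.67×10⁻⁸ × 14.1 × 2.03×10^9 = 1330 W.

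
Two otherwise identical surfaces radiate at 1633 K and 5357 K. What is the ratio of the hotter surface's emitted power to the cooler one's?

P ∝ T⁴, so the ratio is (5357/1633)⁴ = (3.280)⁴ = 116.

ratio ≈ 116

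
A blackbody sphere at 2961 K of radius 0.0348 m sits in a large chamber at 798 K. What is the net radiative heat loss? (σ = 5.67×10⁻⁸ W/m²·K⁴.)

A = 4πr² = 4π × (0.0348)² = 0.0152 m².
Q = σA(T⁴ − T_s⁴). T⁴ − T_s⁴ = (2961)⁴ − (798)⁴ = 7.69×10^13 − 4.06×10^11 = 7.65×10^13 K⁴.
Q = 5.67×10⁻⁸ × 0.0152 × 7.65×10^13 = 66000 W.

Q ≈ 66000 W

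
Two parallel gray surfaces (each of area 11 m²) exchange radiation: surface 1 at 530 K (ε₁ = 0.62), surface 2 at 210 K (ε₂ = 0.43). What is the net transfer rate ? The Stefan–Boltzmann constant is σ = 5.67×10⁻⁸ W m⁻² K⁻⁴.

For two large parallel gray plates, q = σ(T₁⁴ − T₂⁴) / (1/ε₁ + 1/ε₂ − 1).
1/ε₁ + 1/ε₂ − 1 = 1/0.62 + 1/0.43 − 1 = 2.938.
T₁⁴ − T₂⁴ = 7.89×10^10 − 1.94×10^9 = 7.70×10^10 K⁴.
q = 5.67×10⁻⁸ × 7.70×10^10 / 2.938 = 1480 W/m².
Q = q·A = 1480 × 11 = 16300 W.

Q ≈ 16300 W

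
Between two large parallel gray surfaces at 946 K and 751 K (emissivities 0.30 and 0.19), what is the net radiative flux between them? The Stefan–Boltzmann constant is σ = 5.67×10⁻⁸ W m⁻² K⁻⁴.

For two large parallel gray plates, q = σ(T₁⁴ − T₂⁴) / (1/ε₁ + 1/ε₂ − 1).
1/ε₁ + 1/ε₂ − 1 = 1/0.30 + 1/0.19 − 1 = 7.596.
T₁⁴ − T₂⁴ = 8.01×10^11 − 3.18×10^11 = 4.83×10^11 K⁴.
q = 5.67×10⁻⁸ × 4.83×10^11 / 7.596 = 3600 W/m².

q ≈ 3600 W/m²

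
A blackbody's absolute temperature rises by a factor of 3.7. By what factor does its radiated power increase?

factor ≈ 187

P ∝ T⁴, so the power scales as (3.7)⁴ = 187.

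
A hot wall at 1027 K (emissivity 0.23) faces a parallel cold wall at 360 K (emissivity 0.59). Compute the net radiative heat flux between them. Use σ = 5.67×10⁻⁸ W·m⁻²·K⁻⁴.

q ≈ 12300 W/m²

For two large parallel gray plates, q = σ(T₁⁴ − T₂⁴) / (1/ε₁ + 1/ε₂ − 1).
1/ε₁ + 1/ε₂ − 1 = 1/0.23 + 1/0.59 − 1 = 5.043.
T₁⁴ − T₂⁴ = 1.11×10^12 − 1.68×10^10 = 1.10×10^12 K⁴.
q = 5.67×10⁻⁸ × 1.10×10^12 / 5.043 = 12300 W/m².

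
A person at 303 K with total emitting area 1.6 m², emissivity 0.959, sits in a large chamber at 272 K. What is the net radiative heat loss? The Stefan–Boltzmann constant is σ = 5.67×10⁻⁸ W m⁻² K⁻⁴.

Q = εσA(T⁴ − T_s⁴). T⁴ − T_s⁴ = (303)⁴ − (272)⁴ = 8.43×10^9 − 5.47×10^9 = 2.96×10^9 K⁴.
Q = 0.959 × 5.67×10⁻⁸ × 1.60 × 2.96×10^9 = 257 W.

Q ≈ 257 W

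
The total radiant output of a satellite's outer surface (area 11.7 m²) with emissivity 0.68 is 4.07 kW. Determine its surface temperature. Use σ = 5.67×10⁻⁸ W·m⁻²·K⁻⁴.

From P = εσAT⁴, T = (P / εσA)^(1/4) = (4070 / (0.68 × 5.67×10⁻⁸ × 11.7))^(1/4).
T = (9.02×10^9)^(1/4) = 308 K.

T ≈ 308 K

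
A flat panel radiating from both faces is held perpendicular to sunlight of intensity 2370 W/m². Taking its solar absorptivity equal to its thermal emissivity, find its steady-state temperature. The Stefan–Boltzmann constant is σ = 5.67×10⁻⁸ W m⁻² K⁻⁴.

Absorbed flux αS = emitted flux 2εσT⁴ per unit area; with α = ε this gives T = (S/2σ)^(1/4).
T = (2370 / (2 × 5.67×10⁻⁸))^(1/4) = (2.09×10^10)^(1/4).
T = 380 K.

T ≈ 380 K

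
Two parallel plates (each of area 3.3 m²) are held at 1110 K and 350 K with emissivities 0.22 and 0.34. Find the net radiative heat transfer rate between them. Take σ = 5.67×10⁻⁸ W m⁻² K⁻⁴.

For two large parallel gray plates, q = σ(T₁⁴ − T₂⁴) / (1/ε₁ + 1/ε₂ − 1).
1/ε₁ + 1/ε₂ − 1 = 1/0.22 + 1/0.34 − 1 = 6.487.
T₁⁴ − T₂⁴ = 1.52×10^12 − 1.50×10^10 = 1.50×10^12 K⁴.
q = 5.67×10⁻⁸ × 1.50×10^12 / 6.487 = 13100 W/m².
Q = q·A = 13100 × 3.3 = 43400 W.

Q ≈ 43400 W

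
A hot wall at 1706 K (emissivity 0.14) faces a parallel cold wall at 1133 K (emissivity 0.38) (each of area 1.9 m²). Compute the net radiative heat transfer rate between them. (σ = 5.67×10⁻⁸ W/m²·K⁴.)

For two large parallel gray plates, q = σ(T₁⁴ − T₂⁴) / (1/ε₁ + 1/ε₂ − 1).
1/ε₁ + 1/ε₂ − 1 = 1/0.14 + 1/0.38 − 1 = 8.774.
T₁⁴ − T₂⁴ = 8.47×10^12 − 1.65×10^12 = 6.82×10^12 K⁴.
q = 5.67×10⁻⁸ × 6.82×10^12 / 8.774 = 44100 W/m².
Q = q·A = 44100 × 1.9 = 83800 W.

Q ≈ 83800 W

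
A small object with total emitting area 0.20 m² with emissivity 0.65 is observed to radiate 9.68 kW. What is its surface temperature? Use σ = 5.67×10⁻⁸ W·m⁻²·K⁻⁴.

T ≈ 1070 K

From P = εσAT⁴, T = (P / εσA)^(1/4) = (9680 / (0.65 × 5.67×10⁻⁸ × 0.200))^(1/4).
T = (1.31×10^12)^(1/4) = 1070 K.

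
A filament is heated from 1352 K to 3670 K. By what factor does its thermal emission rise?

P ∝ T⁴, so the ratio is (3670/1352)⁴ = (2.714)⁴ = 54.3.

ratio ≈ 54.3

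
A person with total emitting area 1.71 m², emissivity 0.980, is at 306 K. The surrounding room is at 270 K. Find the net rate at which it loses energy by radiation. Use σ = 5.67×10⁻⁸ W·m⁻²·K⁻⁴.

Q = εσA(T⁴ − T_s⁴). T⁴ − T_s⁴ = (306)⁴ − (270)⁴ = 8.77×10^9 − 5.31×10^9 = 3.45×10^9 K⁴.
Q = 0.980 × 5.67×10⁻⁸ × 1.71 × 3.45×10^9 = 328 W.

Q ≈ 328 W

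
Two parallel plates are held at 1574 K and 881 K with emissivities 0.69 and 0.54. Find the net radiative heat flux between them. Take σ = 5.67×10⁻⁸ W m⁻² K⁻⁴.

q ≈ 1.36×10^5 W/m²

For two large parallel gray plates, q = σ(T₁⁴ − T₂⁴) / (1/ε₁ + 1/ε₂ − 1).
1/ε₁ + 1/ε₂ − 1 = 1/0.69 + 1/0.54 − 1 = 2.301.
T₁⁴ − T₂⁴ = 6.14×10^12 − 6.02×10^11 = 5.54×10^12 K⁴.
q = 5.67×10⁻⁸ × 5.54×10^12 / 2.301 = 1.36×10^5 W/m².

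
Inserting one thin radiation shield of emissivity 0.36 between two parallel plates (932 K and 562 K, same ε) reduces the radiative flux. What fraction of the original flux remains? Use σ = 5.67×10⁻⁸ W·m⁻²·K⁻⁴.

ratio ≈ 0.500

With N identical shields there are N+1 = 2 gaps in series, each with the same radiative resistance, so the flux falls to 1/(N+1) of its unshielded value.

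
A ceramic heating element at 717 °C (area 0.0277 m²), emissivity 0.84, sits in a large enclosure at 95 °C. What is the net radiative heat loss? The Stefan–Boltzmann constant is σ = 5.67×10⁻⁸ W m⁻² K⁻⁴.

Convert: 717 °C = 990 K; 95 °C = 368 K.
Q = εσA(T⁴ − T_s⁴). T⁴ − T_s⁴ = (990)⁴ − (368)⁴ = 9.61×10^11 − 1.83×10^10 = 9.42×10^11 K⁴.
Q = 0.84 × 5.67×10⁻⁸ × 0.0277 × 9.42×10^11 = 1240 W.

Q ≈ 1240 W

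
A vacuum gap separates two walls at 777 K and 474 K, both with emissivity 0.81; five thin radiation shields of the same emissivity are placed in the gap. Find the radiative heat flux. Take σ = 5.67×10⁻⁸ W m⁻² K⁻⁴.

Each of the 6 gaps contributes resistance (2/ε − 1) = 2/0.81 − 1 = 1.469; total = 8.815.
q = σ(T₁⁴ − T₂⁴) / 8.815 = 5.67×10⁻⁸ × 3.14×10^11 / 8.815 = 2020 W/m².

q ≈ 2020 W/m²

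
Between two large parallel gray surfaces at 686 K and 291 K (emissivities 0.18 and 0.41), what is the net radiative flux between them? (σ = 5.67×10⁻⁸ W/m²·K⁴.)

For two large parallel gray plates, q = σ(T₁⁴ − T₂⁴) / (1/ε₁ + 1/ε₂ − 1).
1/ε₁ + 1/ε₂ − 1 = 1/0.18 + 1/0.41 − 1 = 6.995.
T₁⁴ − T₂⁴ = 2.21×10^11 − 7.17×10^9 = 2.14×10^11 K⁴.
q = 5.67×10⁻⁸ × 2.14×10^11 / 6.995 = 1740 W/m².

q ≈ 1740 W/m²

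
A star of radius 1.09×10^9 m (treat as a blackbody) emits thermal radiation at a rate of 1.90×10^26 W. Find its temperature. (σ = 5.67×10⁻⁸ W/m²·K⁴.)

A = 4πr² = 4π × (1.09×10^9)² = 1.49×10^19 m².
From P = σAT⁴, T = (P / σA)^(1/4) = (1.90×10^26 / (5.67×10⁻⁸ × 1.49×10^19))^(1/4).
T = (2.24×10^14)^(1/4) = 3870 K.

T ≈ 3870 K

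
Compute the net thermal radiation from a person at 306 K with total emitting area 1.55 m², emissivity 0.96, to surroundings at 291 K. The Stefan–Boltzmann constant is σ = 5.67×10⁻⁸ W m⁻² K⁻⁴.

Q = εσA(T⁴ − T_s⁴). T⁴ − T_s⁴ = (306)⁴ − (291)⁴ = 8.77×10^9 − 7.17×10^9 = 1.60×10^9 K⁴.
Q = 0.96 × 5.67×10⁻⁸ × 1.55 × 1.60×10^9 = 135 W.

Q ≈ 135 W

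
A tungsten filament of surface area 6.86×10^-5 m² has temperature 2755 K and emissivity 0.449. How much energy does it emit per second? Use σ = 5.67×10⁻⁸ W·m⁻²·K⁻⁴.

Stefan–Boltzmann: P = εσAT⁴ = 0.449 × 5.67×10⁻⁸ × 6.86×10^-5 × (2755)⁴ = 0.449 × 5.67×10⁻⁸ × 6.86×10^-5 × 5.76×10^13.
P = 101 W.

P ≈ 101 W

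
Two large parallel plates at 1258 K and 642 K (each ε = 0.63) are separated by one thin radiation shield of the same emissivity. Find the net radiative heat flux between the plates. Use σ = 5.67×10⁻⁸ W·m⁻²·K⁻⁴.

Each of the 2 gaps contributes resistance (2/ε − 1) = 2/0.63 − 1 = 2.175; total = 4.349.
q = σ(T₁⁴ − T₂⁴) / 4.349 = 5.67×10⁻⁸ × 2.33×10^12 / 4.349 = 30400 W/m².

q ≈ 30400 W/m²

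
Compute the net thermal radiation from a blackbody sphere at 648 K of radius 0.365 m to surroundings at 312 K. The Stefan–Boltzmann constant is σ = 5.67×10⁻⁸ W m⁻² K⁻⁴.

Q ≈ 15800 W

A = 4πr² = 4π × (0.365)² = 1.67 m².
Q = σA(T⁴ − T_s⁴). T⁴ − T_s⁴ = (648)⁴ − (312)⁴ = 1.76×10^11 − 9.48×10^9 = 1.67×10^11 K⁴.
Q = 5.67×10⁻⁸ × 1.67 × 1.67×10^11 = 15800 W.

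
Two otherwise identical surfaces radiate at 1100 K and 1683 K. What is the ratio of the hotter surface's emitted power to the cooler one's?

ratio ≈ 5.48

P ∝ T⁴, so the ratio is (1683/1100)⁴ = (1.530)⁴ = 5.48.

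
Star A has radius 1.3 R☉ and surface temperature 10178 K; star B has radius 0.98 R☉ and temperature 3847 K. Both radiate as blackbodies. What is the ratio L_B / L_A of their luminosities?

L = 4πR²σT⁴ ∝ R²T⁴, so L_B/L_A = (0.98/1.3)² × (3847/10178)⁴ = 0.568 × 0.0204 = 0.0116.

L_B/L_A ≈ 0.0116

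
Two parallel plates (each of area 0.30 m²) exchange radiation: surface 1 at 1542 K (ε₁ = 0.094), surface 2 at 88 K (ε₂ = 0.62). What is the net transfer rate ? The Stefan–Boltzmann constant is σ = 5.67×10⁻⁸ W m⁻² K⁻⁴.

For two large parallel gray plates, q = σ(T₁⁴ − T₂⁴) / (1/ε₁ + 1/ε₂ − 1).
1/ε₁ + 1/ε₂ − 1 = 1/0.094 + 1/0.62 − 1 = 11.25.
T₁⁴ − T₂⁴ = 5.65×10^12 − 6.00×10^7 = 5.65×10^12 K⁴.
q = 5.67×10⁻⁸ × 5.65×10^12 / 11.25 = 28500 W/m².
Q = q·A = 28500 × 0.30 = 8550 W.

Q ≈ 8550 W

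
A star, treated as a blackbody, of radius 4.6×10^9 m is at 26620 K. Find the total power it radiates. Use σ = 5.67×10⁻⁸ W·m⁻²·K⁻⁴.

P ≈ 7.57×10^30 W

A = 4πr² = 4π × (4.6×10^9)² = 2.66×10^20 m².
P = σAT⁴ = 5.67×10⁻⁸ × 2.66×10^20 × (26620)⁴ = 5.67×10⁻⁸ × 2.66×10^20 × 5.02×10^17.
P = 7.57×10^30 W.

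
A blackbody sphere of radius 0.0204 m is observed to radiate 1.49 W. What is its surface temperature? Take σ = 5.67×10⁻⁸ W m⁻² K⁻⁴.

A = 4πr² = 4π × (0.0204)² = 5.23×10^-3 m².
From P = σAT⁴, T = (P / σA)^(1/4) = (1.49 / (5.67×10⁻⁸ × 5.23×10^-3))^(1/4).
T = (5.02×10^9)^(1/4) = 266 K.

T ≈ 266 K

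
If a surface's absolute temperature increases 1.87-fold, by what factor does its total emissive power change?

factor ≈ 12.2

P ∝ T⁴, so the power scales as (1.87)⁴ = 12.2.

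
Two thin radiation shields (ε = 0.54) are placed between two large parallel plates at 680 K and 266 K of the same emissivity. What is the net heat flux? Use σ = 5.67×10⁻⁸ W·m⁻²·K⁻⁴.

q ≈ 1460 W/m²

Each of the 3 gaps contributes resistance (2/ε − 1) = 2/0.54 − 1 = 2.704; total = 8.111.
q = σ(T₁⁴ − T₂⁴) / 8.111 = 5.67×10⁻⁸ × 2.09×10^11 / 8.111 = 1460 W/m².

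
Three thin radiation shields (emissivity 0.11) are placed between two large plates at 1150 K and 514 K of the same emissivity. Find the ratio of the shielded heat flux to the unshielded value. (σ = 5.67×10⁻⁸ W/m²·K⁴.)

ratio ≈ 0.250

With N identical shields there are N+1 = 4 gaps in series, each with the same radiative resistance, so the flux falls to 1/(N+1) of its unshielded value.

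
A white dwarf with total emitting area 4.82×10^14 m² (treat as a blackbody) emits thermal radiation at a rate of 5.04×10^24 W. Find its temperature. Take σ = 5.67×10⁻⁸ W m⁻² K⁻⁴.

From P = σAT⁴, T = (P / σA)^(1/4) = (5.04×10^24 / (5.67×10⁻⁸ × 4.82×10^14))^(1/4).
T = (1.84×10^17)^(1/4) = 20700 K.

T ≈ 20700 K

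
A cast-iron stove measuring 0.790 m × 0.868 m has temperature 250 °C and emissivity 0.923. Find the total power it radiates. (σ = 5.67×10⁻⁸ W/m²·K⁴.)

A = 0.790 × 0.868 = 0.686 m².
250 °C = 523 K.
P = εσAT⁴ = 0.923 × 5.67×10⁻⁸ × 0.686 × (523)⁴ = 0.923 × 5.67×10⁻⁸ × 0.686 × 7.48×10^10.
P = 2680 W.

P ≈ 2680 W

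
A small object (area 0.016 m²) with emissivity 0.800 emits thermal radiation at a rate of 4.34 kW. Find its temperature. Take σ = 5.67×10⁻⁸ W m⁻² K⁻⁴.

From P = εσAT⁴, T = (P / εσA)^(1/4) = (4340 / (0.800 × 5.67×10⁻⁸ × 0.0160))^(1/4).
T = (5.98×10^12)^(1/4) = 1560 K.

T ≈ 1560 K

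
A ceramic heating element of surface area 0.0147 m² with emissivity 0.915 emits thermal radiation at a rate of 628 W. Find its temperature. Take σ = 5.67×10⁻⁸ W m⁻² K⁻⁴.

From P = εσAT⁴, T = (P / εσA)^(1/4) = (628 / (0.915 × 5.67×10⁻⁸ × 0.0147))^(1/4).
T = (8.23×10^11)^(1/4) = 953 K.

T ≈ 953 K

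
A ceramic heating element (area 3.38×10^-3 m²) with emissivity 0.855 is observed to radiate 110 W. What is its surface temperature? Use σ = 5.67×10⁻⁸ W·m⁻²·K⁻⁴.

From P = εσAT⁴, T = (P / εσA)^(1/4) = (110 / (0.855 × 5.67×10⁻⁸ × 3.38×10^-3))^(1/4).
T = (6.71×10^11)^(1/4) = 905 K.

T ≈ 905 K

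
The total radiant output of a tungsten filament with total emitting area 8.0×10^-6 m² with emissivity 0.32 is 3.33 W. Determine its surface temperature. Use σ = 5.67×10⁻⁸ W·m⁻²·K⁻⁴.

T ≈ 2190 K

From P = εσAT⁴, T = (P / εσA)^(1/4) = (3.33 / (0.32 × 5.67×10⁻⁸ × 8.00×10^-6))^(1/4).
T = (2.29×10^13)^(1/4) = 2190 K.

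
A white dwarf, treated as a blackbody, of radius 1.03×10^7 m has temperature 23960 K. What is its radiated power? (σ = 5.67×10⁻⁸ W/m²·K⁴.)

A = 4πr² = 4π × (1.03×10^7)² = 1.33×10^15 m².
P = σAT⁴ = 5.67×10⁻⁸ × 1.33×10^15 × (23960)⁴ = 5.67×10⁻⁸ × 1.33×10^15 × 3.30×10^17.
P = 2.49×10^25 W.

P ≈ 2.49×10^25 W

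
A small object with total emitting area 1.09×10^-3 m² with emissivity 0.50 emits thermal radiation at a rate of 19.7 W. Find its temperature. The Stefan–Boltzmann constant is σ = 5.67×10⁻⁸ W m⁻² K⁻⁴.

From P = εσAT⁴, T = (P / εσA)^(1/4) = (19.7 / (0.50 × 5.67×10⁻⁸ × 1.09×10^-3))^(1/4).
T = (6.38×10^11)^(1/4) = 894 K.

T ≈ 894 K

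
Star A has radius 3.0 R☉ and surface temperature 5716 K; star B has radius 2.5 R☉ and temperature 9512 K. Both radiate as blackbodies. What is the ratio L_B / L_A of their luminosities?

L_B/L_A ≈ 5.33

L = 4πR²σT⁴ ∝ R²T⁴, so L_B/L_A = (2.5/3.0)² × (9512/5716)⁴ = 0.694 × 7.67 = 5.33.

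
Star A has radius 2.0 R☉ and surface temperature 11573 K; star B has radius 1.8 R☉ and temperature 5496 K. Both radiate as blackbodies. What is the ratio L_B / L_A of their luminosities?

L = 4πR²σT⁴ ∝ R²T⁴, so L_B/L_A = (1.8/2.0)² × (5496/11573)⁴ = 0.810 × 0.0509 = 0.0412.

L_B/L_A ≈ 0.0412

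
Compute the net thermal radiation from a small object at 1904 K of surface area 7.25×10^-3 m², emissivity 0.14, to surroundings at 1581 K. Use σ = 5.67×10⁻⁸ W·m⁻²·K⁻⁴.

Q = εσA(T⁴ − T_s⁴). T⁴ − T_s⁴ = (1904)⁴ − (1581)⁴ = 1.31×10^13 − 6.25×10^12 = 6.89×10^12 K⁴.
Q = 0.14 × 5.67×10⁻⁸ × 7.25×10^-3 × 6.89×10^12 = 397 W.

Q ≈ 397 W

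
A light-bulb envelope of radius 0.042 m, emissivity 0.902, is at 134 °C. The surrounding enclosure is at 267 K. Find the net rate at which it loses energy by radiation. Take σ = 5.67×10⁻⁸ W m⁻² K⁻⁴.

Q ≈ 25.3 W

A = 4πr² = 4π × (0.042)² = 0.0222 m².
Convert: 134 °C = 407 K.
Q = εσA(T⁴ − T_s⁴). T⁴ − T_s⁴ = (407)⁴ − (267)⁴ = 2.74×10^10 − 5.08×10^9 = 2.24×10^10 K⁴.
Q = 0.902 × 5.67×10⁻⁸ × 0.0222 × 2.24×10^10 = 25.3 W.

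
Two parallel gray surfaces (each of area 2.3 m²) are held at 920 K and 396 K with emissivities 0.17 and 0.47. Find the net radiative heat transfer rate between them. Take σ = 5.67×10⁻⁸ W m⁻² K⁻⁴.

Q ≈ 12900 W

For two large parallel gray plates, q = σ(T₁⁴ − T₂⁴) / (1/ε₁ + 1/ε₂ − 1).
1/ε₁ + 1/ε₂ − 1 = 1/0.17 + 1/0.47 − 1 = 7.010.
T₁⁴ − T₂⁴ = 7.16×10^11 − 2.46×10^10 = 6.92×10^11 K⁴.
q = 5.67×10⁻⁸ × 6.92×10^11 / 7.010 = 5600 W/m².
Q = q·A = 5600 × 2.3 = 12900 W.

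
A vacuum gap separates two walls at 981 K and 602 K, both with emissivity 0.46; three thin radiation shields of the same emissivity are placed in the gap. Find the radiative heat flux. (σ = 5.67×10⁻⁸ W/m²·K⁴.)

Each of the 4 gaps contributes resistance (2/ε − 1) = 2/0.46 − 1 = 3.348; total = 13.39.
q = σ(T₁⁴ − T₂⁴) / 13.39 = 5.67×10⁻⁸ × 7.95×10^11 / 13.39 = 3370 W/m².

q ≈ 3370 W/m²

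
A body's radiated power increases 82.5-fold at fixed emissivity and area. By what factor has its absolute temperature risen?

factor ≈ 3.01

P ∝ T⁴ ⇒ T ∝ P^(1/4), so T scales by (82.5)^(1/4) = 3.01.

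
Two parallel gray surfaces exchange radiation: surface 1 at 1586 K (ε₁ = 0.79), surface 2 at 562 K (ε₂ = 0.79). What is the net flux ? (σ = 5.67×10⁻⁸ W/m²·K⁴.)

q ≈ 2.31×10^5 W/m²

For two large parallel gray plates, q = σ(T₁⁴ − T₂⁴) / (1/ε₁ + 1/ε₂ − 1).
1/ε₁ + 1/ε₂ − 1 = 1/0.79 + 1/0.79 − 1 = 1.532.
T₁⁴ − T₂⁴ = 6.33×10^12 − 9.98×10^10 = 6.23×10^12 K⁴.
q = 5.67×10⁻⁸ × 6.23×10^12 / 1.532 = 2.31×10^5 W/m².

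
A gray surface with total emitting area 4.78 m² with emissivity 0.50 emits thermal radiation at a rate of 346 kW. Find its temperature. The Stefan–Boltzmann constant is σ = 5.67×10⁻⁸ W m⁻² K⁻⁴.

T ≈ 1260 K

From P = εσAT⁴, T = (P / εσA)^(1/4) = (3.46×10^5 / (0.50 × 5.67×10⁻⁸ × 4.78))^(1/4).
T = (2.55×10^12)^(1/4) = 1260 K.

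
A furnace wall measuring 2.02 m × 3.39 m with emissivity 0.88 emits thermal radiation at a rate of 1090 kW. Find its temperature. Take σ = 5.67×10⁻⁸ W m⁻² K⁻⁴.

T ≈ 1340 K

A = 2.02 × 3.39 = 6.85 m².
From P = εσAT⁴, T = (P / εσA)^(1/4) = (1.09×10^6 / (0.88 × 5.67×10⁻⁸ × 6.85))^(1/4).
T = (3.19×10^12)^(1/4) = 1340 K.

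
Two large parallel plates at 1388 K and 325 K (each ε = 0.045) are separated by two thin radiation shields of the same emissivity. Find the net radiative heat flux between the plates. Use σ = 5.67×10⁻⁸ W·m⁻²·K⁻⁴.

Each of the 3 gaps contributes resistance (2/ε − 1) = 2/0.045 − 1 = 43.44; total = 130.3.
q = σ(T₁⁴ − T₂⁴) / 130.3 = 5.67×10⁻⁸ × 3.70×10^12 / 130.3 = 1610 W/m².

q ≈ 1610 W/m²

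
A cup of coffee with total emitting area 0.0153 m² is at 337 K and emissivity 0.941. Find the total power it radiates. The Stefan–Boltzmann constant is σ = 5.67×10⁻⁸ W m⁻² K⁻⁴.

P ≈ 10.5 W

Stefan–Boltzmann: P = εσAT⁴ = 0.941 × 5.67×10⁻⁸ × 0.0153 × (337)⁴ = 0.941 × 5.67×10⁻⁸ × 0.0153 × 1.29×10^10.
P = 10.5 W.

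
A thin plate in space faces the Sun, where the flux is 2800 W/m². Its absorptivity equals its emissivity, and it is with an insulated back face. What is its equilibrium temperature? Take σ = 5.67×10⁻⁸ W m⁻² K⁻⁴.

Absorbed flux αS = emitted flux εσT⁴ (one radiating face); with α = ε, T = (S/σ)^(1/4).
T = (2800 / 5.67×10⁻⁸)^(1/4) = (4.94×10^10)^(1/4).
T = 471 K.

T ≈ 471 K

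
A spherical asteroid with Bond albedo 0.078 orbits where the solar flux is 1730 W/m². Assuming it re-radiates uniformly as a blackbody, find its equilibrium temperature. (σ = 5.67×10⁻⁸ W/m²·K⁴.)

Power absorbed = (1−a)S·πR²; power emitted = 4πR²σT⁴. Equating and cancelling πR²:
T = ((1−a)S / 4σ)^(1/4) = (1600 / (4 × 5.67×10⁻⁸))^(1/4) = (7.03×10^9)^(1/4).
T = 290 K.

T ≈ 290 K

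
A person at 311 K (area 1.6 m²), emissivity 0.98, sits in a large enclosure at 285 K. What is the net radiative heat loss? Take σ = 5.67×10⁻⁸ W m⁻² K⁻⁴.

Q = εσA(T⁴ − T_s⁴). T⁴ − T_s⁴ = (311)⁴ − (285)⁴ = 9.35×10^9 − 6.60×10^9 = 2.76×10^9 K⁴.
Q = 0.98 × 5.67×10⁻⁸ × 1.60 × 2.76×10^9 = 245 W.

Q ≈ 245 W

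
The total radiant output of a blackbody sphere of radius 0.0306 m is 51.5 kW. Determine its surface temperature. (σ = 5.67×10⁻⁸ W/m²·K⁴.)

A = 4πr² = 4π × (0.0306)² = 0.0118 m².
From P = σAT⁴, T = (P / σA)^(1/4) = (51500 / (5.67×10⁻⁸ × 0.0118))^(1/4).
T = (7.72×10^13)^(1/4) = 2960 K.

T ≈ 2960 K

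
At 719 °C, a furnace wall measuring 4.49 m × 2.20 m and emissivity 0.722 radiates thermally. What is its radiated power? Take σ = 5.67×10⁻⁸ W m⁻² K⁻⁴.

A = 4.49 × 2.20 = 9.88 m².
719 °C = 992 K.
P = εσAT⁴ = 0.722 × 5.67×10⁻⁸ × 9.88 × (992)⁴ = 0.722 × 5.67×10⁻⁸ × 9.88 × 9.68×10^11.
P = 3.92×10^5 W.

P ≈ 3.92×10^5 W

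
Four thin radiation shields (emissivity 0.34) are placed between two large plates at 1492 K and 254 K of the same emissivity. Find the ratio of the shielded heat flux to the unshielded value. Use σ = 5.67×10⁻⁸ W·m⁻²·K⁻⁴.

ratio ≈ 0.200

With N identical shields there are N+1 = 5 gaps in series, each with the same radiative resistance, so the flux falls to 1/(N+1) of its unshielded value.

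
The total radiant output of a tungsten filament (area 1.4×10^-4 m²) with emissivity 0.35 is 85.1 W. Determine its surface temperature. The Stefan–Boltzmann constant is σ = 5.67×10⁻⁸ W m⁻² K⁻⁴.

T ≈ 2350 K

From P = εσAT⁴, T = (P / εσA)^(1/4) = (85.1 / (0.35 × 5.67×10⁻⁸ × 1.40×10^-4))^(1/4).
T = (3.06×10^13)^(1/4) = 2350 K.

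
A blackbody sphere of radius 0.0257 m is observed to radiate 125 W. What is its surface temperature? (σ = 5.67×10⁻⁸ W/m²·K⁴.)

T ≈ 718 K

A = 4πr² = 4π × (0.0257)² = 8.30×10^-3 m².
From P = σAT⁴, T = (P / σA)^(1/4) = (125 / (5.67×10⁻⁸ × 8.30×10^-3))^(1/4).
T = (2.66×10^11)^(1/4) = 718 K.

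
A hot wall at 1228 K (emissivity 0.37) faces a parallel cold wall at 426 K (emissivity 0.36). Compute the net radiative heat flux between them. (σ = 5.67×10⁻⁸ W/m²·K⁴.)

For two large parallel gray plates, q = σ(T₁⁴ − T₂⁴) / (1/ε₁ + 1/ε₂ − 1).
1/ε₁ + 1/ε₂ − 1 = 1/0.37 + 1/0.36 − 1 = 4.480.
T₁⁴ − T₂⁴ = 2.27×10^12 − 3.29×10^10 = 2.24×10^12 K⁴.
q = 5.67×10⁻⁸ × 2.24×10^12 / 4.480 = 28400 W/m².

q ≈ 28400 W/m²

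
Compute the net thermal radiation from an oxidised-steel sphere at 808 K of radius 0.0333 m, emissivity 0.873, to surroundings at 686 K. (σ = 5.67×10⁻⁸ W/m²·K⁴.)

Q ≈ 141 W

A = 4πr² = 4π × (0.0333)² = 0.0139 m².
Q = εσA(T⁴ − T_s⁴). T⁴ − T_s⁴ = (808)⁴ − (686)⁴ = 4.26×10^11 − 2.21×10^11 = 2.05×10^11 K⁴.
Q = 0.873 × 5.67×10⁻⁸ × 0.0139 × 2.05×10^11 = 141 W.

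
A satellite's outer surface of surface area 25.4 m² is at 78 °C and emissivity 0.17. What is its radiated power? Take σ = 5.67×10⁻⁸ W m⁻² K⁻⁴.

78 °C = 351 K.
P = εσAT⁴ = 0.17 × 5.67×10⁻⁸ × 25.4 × (351)⁴ = 0.17 × 5.67×10⁻⁸ × 25.4 × 1.52×10^10.
P = 3720 W.

P ≈ 3720 W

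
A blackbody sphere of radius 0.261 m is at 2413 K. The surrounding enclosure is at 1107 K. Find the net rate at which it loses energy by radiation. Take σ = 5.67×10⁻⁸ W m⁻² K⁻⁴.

A = 4πr² = 4π × (0.261)² = 0.856 m².
Q = σA(T⁴ − T_s⁴). T⁴ − T_s⁴ = (2413)⁴ − (1107)⁴ = 3.39×10^13 − 1.50×10^12 = 3.24×10^13 K⁴.
Q = 5.67×10⁻⁸ × 0.856 × 3.24×10^13 = 1.57×10^6 W.

Q ≈ 1.57×10^6 W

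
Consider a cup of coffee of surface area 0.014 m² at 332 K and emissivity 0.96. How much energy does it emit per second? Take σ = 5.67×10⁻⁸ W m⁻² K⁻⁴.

P = εσAT⁴ = 0.96 × 5.67×10⁻⁸ × 0.0140 × (332)⁴ = 0.96 × 5.67×10⁻⁸ × 0.0140 × 1.21×10^10.
P = 9.26 W.

P ≈ 9.26 W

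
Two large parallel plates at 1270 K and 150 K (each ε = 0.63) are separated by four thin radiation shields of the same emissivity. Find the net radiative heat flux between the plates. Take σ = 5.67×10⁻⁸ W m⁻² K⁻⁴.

q ≈ 13600 W/m²

Each of the 5 gaps contributes resistance (2/ε − 1) = 2/0.63 − 1 = 2.175; total = 10.87.
q = σ(T₁⁴ − T₂⁴) / 10.87 = 5.67×10⁻⁸ × 2.60×10^12 / 10.87 = 13600 W/m².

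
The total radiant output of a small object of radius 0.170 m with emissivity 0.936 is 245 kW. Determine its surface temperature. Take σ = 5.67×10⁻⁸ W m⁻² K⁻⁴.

T ≈ 1890 K

A = 4πr² = 4π × (0.170)² = 0.363 m².
From P = εσAT⁴, T = (P / εσA)^(1/4) = (2.45×10^5 / (0.936 × 5.67×10⁻⁸ × 0.363))^(1/4).
T = (1.27×10^13)^(1/4) = 1890 K.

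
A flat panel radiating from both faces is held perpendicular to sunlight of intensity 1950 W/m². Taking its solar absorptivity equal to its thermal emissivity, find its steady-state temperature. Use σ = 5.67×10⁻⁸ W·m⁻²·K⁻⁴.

Absorbed flux αS = emitted flux 2εσT⁴ per unit area; with α = ε this gives T = (S/2σ)^(1/4).
T = (1950 / (2 × 5.67×10⁻⁸))^(1/4) = (1.72×10^10)^(1/4).
T = 362 K.

T ≈ 362 K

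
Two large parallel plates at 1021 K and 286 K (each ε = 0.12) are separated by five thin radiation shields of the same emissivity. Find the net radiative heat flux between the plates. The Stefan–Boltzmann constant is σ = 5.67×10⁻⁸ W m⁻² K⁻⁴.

q ≈ 651 W/m²

Each of the 6 gaps contributes resistance (2/ε − 1) = 2/0.12 − 1 = 15.67; total = 94.00.
q = σ(T₁⁴ − T₂⁴) / 94.00 = 5.67×10⁻⁸ × 1.08×10^12 / 94.00 = 651 W/m².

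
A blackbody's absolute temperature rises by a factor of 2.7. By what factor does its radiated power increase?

P ∝ T⁴, so the power scales as (2.7)⁴ = 53.1.

factor ≈ 53.1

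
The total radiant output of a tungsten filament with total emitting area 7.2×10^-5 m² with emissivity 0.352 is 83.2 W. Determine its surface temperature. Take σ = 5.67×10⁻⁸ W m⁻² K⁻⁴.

T ≈ 2760 K

From P = εσAT⁴, T = (P / εσA)^(1/4) = (83.2 / (0.352 × 5.67×10⁻⁸ × 7.20×10^-5))^(1/4).
T = (5.79×10^13)^(1/4) = 2760 K.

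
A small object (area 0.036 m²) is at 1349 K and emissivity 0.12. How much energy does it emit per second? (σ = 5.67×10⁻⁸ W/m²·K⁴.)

P ≈ 811 W

Stefan–Boltzmann: P = εσAT⁴ = 0.12 × 5.67×10⁻⁸ × 0.0360 × (1349)⁴ = 0.12 × 5.67×10⁻⁸ × 0.0360 × 3.31×10^12.
P = 811 W.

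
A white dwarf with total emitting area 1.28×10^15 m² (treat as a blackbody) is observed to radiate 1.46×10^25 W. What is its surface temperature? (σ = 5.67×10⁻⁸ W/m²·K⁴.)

From P = σAT⁴, T = (P / σA)^(1/4) = (1.46×10^25 / (5.67×10⁻⁸ × 1.28×10^15))^(1/4).
T = (2.01×10^17)^(1/4) = 21200 K.

T ≈ 21200 K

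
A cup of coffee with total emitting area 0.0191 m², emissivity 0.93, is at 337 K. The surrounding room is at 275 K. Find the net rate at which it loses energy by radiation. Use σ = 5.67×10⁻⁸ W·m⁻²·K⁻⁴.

Q = εσA(T⁴ − T_s⁴). T⁴ − T_s⁴ = (337)⁴ − (275)⁴ = 1.29×10^10 − 5.72×10^9 = 7.18×10^9 K⁴.
Q = 0.93 × 5.67×10⁻⁸ × 0.0191 × 7.18×10^9 = 7.23 W.

Q ≈ 7.23 W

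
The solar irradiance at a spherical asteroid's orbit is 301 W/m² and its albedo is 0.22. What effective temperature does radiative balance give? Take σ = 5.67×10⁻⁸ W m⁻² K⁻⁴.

T ≈ 179 K

Power absorbed = (1−a)S·πR²; power emitted = 4πR²σT⁴. Equating and cancelling πR²:
T = ((1−a)S / 4σ)^(1/4) = (235 / (4 × 5.67×10⁻⁸))^(1/4) = (1.04×10^9)^(1/4).
T = 179 K.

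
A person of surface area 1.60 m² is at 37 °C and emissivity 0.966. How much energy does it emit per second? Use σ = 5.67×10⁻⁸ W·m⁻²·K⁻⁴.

37 °C = 310 K.
Stefan–Boltzmann: P = εσAT⁴ = 0.966 × 5.67×10⁻⁸ × 1.60 × (310)⁴ = 0.966 × 5.67×10⁻⁸ × 1.60 × 9.24×10^9.
P = 809 W.

P ≈ 809 W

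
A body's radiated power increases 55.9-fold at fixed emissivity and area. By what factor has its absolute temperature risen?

P ∝ T⁴ ⇒ T ∝ P^(1/4), so T scales by (55.9)^(1/4) = 2.73.

factor ≈ 2.73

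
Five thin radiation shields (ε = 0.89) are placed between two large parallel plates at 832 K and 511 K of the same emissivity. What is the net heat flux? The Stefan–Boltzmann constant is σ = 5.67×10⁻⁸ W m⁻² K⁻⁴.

Each of the 6 gaps contributes resistance (2/ε − 1) = 2/0.89 − 1 = 1.247; total = 7.483.
q = σ(T₁⁴ − T₂⁴) / 7.483 = 5.67×10⁻⁸ × 4.11×10^11 / 7.483 = 3110 W/m².

q ≈ 3110 W/m²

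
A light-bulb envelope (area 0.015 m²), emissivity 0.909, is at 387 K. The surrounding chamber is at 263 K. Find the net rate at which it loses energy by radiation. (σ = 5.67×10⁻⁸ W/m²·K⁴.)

Q ≈ 13.6 W

Q = εσA(T⁴ − T_s⁴). T⁴ − T_s⁴ = (387)⁴ − (263)⁴ = 2.24×10^10 − 4.78×10^9 = 1.76×10^10 K⁴.
Q = 0.909 × 5.67×10⁻⁸ × 0.0150 × 1.76×10^10 = 13.6 W.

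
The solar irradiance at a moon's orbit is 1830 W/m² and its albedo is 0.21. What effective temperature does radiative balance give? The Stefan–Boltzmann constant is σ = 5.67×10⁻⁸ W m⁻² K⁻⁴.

T ≈ 283 K

Power absorbed = (1−a)S·πR²; power emitted = 4πR²σT⁴. Equating and cancelling πR²:
T = ((1−a)S / 4σ)^(1/4) = (1450 / (4 × 5.67×10⁻⁸))^(1/4) = (6.37×10^9)^(1/4).
T = 283 K.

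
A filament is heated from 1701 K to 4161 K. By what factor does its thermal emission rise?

ratio ≈ 35.8

P ∝ T⁴, so the ratio is (4161/1701)⁴ = (2.446)⁴ = 35.8.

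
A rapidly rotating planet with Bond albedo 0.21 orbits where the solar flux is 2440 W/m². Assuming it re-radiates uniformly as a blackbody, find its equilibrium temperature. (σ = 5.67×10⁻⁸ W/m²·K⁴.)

Power absorbed = (1−a)S·πR²; power emitted = 4πR²σT⁴. Equating and cancelling πR²:
T = ((1−a)S / 4σ)^(1/4) = (1930 / (4 × 5.67×10⁻⁸))^(1/4) = (8.50×10^9)^(1/4).
T = 304 K.

T ≈ 304 K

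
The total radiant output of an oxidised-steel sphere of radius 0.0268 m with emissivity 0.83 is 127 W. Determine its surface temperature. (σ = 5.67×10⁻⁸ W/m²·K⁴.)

A = 4πr² = 4π × (0.0268)² = 9.03×10^-3 m².
From P = εσAT⁴, T = (P / εσA)^(1/4) = (127 / (0.83 × 5.67×10⁻⁸ × 9.03×10^-3))^(1/4).
T = (2.99×10^11)^(1/4) = 739 K.

T ≈ 739 K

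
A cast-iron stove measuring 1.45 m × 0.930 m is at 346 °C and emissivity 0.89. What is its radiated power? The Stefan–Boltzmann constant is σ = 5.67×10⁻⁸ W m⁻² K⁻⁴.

P ≈ 9990 W

A = 1.45 × 0.930 = 1.35 m².
346 °C = 619 K.
Stefan–Boltzmann: P = εσAT⁴ = 0.89 × 5.67×10⁻⁸ × 1.35 × (619)⁴ = 0.89 × 5.67×10⁻⁸ × 1.35 × 1.47×10^11.
P = 9990 W.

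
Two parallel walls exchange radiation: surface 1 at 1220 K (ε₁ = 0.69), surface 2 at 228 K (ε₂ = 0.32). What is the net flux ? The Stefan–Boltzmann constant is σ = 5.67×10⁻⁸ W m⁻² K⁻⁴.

q ≈ 35100 W/m²

For two large parallel gray plates, q = σ(T₁⁴ − T₂⁴) / (1/ε₁ + 1/ε₂ − 1).
1/ε₁ + 1/ε₂ − 1 = 1/0.69 + 1/0.32 − 1 = 3.574.
T₁⁴ − T₂⁴ = 2.22×10^12 − 2.70×10^9 = 2.21×10^12 K⁴.
q = 5.67×10⁻⁸ × 2.21×10^12 / 3.574 = 35100 W/m².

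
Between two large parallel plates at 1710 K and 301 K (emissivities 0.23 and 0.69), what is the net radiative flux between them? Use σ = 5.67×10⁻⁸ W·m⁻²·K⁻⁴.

q ≈ 1.01×10^5 W/m²

For two large parallel gray plates, q = σ(T₁⁴ − T₂⁴) / (1/ε₁ + 1/ε₂ − 1).
1/ε₁ + 1/ε₂ − 1 = 1/0.23 + 1/0.69 − 1 = 4.797.
T₁⁴ − T₂⁴ = 8.55×10^12 − 8.21×10^9 = 8.54×10^12 K⁴.
q = 5.67×10⁻⁸ × 8.54×10^12 / 4.797 = 1.01×10^5 W/m².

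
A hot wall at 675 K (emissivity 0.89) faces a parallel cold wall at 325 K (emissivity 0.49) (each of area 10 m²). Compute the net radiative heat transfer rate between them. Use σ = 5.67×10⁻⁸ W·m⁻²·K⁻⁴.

Q ≈ 51500 W

For two large parallel gray plates, q = σ(T₁⁴ − T₂⁴) / (1/ε₁ + 1/ε₂ − 1).
1/ε₁ + 1/ε₂ − 1 = 1/0.89 + 1/0.49 − 1 = 2.164.
T₁⁴ − T₂⁴ = 2.08×10^11 − 1.12×10^10 = 1.96×10^11 K⁴.
q = 5.67×10⁻⁸ × 1.96×10^11 / 2.164 = 5150 W/m².
Q = q·A = 5150 × 10 = 51500 W.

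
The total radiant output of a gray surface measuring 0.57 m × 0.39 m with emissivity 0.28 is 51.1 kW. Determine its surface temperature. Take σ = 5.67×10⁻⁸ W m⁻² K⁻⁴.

T ≈ 1950 K

A = 0.57 × 0.39 = 0.222 m².
From P = εσAT⁴, T = (P / εσA)^(1/4) = (51100 / (0.28 × 5.67×10⁻⁸ × 0.222))^(1/4).
T = (1.45×10^13)^(1/4) = 1950 K.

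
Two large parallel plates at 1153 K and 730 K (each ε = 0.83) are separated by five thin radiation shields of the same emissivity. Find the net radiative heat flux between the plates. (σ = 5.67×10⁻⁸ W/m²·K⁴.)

q ≈ 9940 W/m²

Each of the 6 gaps contributes resistance (2/ε − 1) = 2/0.83 − 1 = 1.410; total = 8.458.
q = σ(T₁⁴ − T₂⁴) / 8.458 = 5.67×10⁻⁸ × 1.48×10^12 / 8.458 = 9940 W/m².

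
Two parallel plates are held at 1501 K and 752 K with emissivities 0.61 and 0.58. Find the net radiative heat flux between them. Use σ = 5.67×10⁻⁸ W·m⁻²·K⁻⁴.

q ≈ 1.14×10^5 W/m²

For two large parallel gray plates, q = σ(T₁⁴ − T₂⁴) / (1/ε₁ + 1/ε₂ − 1).
1/ε₁ + 1/ε₂ − 1 = 1/0.61 + 1/0.58 − 1 = 2.363.
T₁⁴ − T₂⁴ = 5.08×10^12 − 3.20×10^11 = 4.76×10^12 K⁴.
q = 5.67×10⁻⁸ × 4.76×10^12 / 2.363 = 1.14×10^5 W/m².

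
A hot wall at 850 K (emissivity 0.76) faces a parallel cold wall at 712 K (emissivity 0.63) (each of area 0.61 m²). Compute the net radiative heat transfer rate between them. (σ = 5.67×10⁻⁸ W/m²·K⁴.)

Q ≈ 4820 W

For two large parallel gray plates, q = σ(T₁⁴ − T₂⁴) / (1/ε₁ + 1/ε₂ − 1).
1/ε₁ + 1/ε₂ − 1 = 1/0.76 + 1/0.63 − 1 = 1.903.
T₁⁴ − T₂⁴ = 5.22×10^11 − 2.57×10^11 = 2.65×10^11 K⁴.
q = 5.67×10⁻⁸ × 2.65×10^11 / 1.903 = 7900 W/m².
Q = q·A = 7900 × 0.61 = 4820 W.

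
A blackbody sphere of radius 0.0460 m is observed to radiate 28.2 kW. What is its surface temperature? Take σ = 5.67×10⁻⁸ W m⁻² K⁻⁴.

A = 4πr² = 4π × (0.0460)² = 0.0266 m².
From P = σAT⁴, T = (P / σA)^(1/4) = (28200 / (5.67×10⁻⁸ × 0.0266))^(1/4).
T = (1.87×10^13)^(1/4) = 2080 K.

T ≈ 2080 K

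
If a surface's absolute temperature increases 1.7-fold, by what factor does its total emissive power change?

factor ≈ 8.35

P ∝ T⁴, so the power scales as (1.7)⁴ = 8.35.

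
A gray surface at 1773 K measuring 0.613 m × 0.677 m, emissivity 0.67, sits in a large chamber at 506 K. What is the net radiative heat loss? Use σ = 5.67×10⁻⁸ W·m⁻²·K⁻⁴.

Q ≈ 1.55×10^5 W

A = 0.613 × 0.677 = 0.415 m².
Q = εσA(T⁴ − T_s⁴). T⁴ − T_s⁴ = (1773)⁴ − (506)⁴ = 9.88×10^12 − 6.56×10^10 = 9.82×10^12 K⁴.
Q = 0.67 × 5.67×10⁻⁸ × 0.415 × 9.82×10^12 = 1.55×10^5 W.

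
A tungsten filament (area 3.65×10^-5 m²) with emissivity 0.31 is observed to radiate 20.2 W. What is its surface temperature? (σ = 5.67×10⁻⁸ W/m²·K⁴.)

T ≈ 2370 K

From P = εσAT⁴, T = (P / εσA)^(1/4) = (20.2 / (0.31 × 5.67×10⁻⁸ × 3.65×10^-5))^(1/4).
T = (3.15×10^13)^(1/4) = 2370 K.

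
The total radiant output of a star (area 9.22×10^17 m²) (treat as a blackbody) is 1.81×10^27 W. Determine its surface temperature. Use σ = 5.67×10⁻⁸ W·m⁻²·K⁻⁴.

T ≈ 13600 K

From P = σAT⁴, T = (P / σA)^(1/4) = (1.81×10^27 / (5.67×10⁻⁸ × 9.22×10^17))^(1/4).
T = (3.46×10^16)^(1/4) = 13600 K.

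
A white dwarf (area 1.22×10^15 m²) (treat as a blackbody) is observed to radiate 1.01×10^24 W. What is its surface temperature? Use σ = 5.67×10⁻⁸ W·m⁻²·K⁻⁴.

From P = σAT⁴, T = (P / σA)^(1/4) = (1.01×10^24 / (5.67×10⁻⁸ × 1.22×10^15))^(1/4).
T = (1.46×10^16)^(1/4) = 11000 K.

T ≈ 11000 K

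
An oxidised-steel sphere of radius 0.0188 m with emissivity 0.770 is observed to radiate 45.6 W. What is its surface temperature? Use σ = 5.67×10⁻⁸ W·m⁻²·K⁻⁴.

T ≈ 696 K

A = 4πr² = 4π × (0.0188)² = 4.44×10^-3 m².
From P = εσAT⁴, T = (P / εσA)^(1/4) = (45.6 / (0.770 × 5.67×10⁻⁸ × 4.44×10^-3))^(1/4).
T = (2.35×10^11)^(1/4) = 696 K.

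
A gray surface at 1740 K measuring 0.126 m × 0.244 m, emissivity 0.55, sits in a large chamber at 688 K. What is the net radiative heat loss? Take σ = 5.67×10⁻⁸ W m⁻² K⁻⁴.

A = 0.126 × 0.244 = 0.0307 m².
Q = εσA(T⁴ − T_s⁴). T⁴ − T_s⁴ = (1740)⁴ − (688)⁴ = 9.17×10^12 − 2.24×10^11 = 8.94×10^12 K⁴.
Q = 0.55 × 5.67×10⁻⁸ × 0.0307 × 8.94×10^12 = 8570 W.

Q ≈ 8570 W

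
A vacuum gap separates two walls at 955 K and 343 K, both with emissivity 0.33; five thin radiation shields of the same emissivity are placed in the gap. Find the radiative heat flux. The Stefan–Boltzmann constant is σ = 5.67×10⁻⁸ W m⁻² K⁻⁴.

Each of the 6 gaps contributes resistance (2/ε − 1) = 2/0.33 − 1 = 5.061; total = 30.36.
q = σ(T₁⁴ − T₂⁴) / 30.36 = 5.67×10⁻⁸ × 8.18×10^11 / 30.36 = 1530 W/m².

q ≈ 1530 W/m²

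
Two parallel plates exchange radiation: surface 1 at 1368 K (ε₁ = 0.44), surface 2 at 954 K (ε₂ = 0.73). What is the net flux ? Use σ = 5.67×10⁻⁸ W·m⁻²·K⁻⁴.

For two large parallel gray plates, q = σ(T₁⁴ − T₂⁴) / (1/ε₁ + 1/ε₂ − 1).
1/ε₁ + 1/ε₂ − 1 = 1/0.44 + 1/0.73 − 1 = 2.643.
T₁⁴ − T₂⁴ = 3.50×10^12 − 8.28×10^11 = 2.67×10^12 K⁴.
q = 5.67×10⁻⁸ × 2.67×10^12 / 2.643 = 57400 W/m².

q ≈ 57400 W/m²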